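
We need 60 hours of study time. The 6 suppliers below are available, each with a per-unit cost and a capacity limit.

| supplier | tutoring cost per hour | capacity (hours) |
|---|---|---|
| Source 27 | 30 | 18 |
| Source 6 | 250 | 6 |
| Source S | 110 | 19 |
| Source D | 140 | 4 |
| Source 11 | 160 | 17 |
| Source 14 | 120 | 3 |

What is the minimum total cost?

6110

Cheapest first:
Source 27 at 30: take all 18 hours ; 42 still needed.
Take 19 from Source S at 110 ; need 23 more.
Source 14 (120): use full 3 ; 20 hours to go.
Take 4 from Source D at 140 ; need 16 more.
Take 16 from Source 11 at 160 to finish.
Source 6: unused.
Cost = 18×30 + 19×110 + 3×120 + 4×140 + 16×160 = 6110.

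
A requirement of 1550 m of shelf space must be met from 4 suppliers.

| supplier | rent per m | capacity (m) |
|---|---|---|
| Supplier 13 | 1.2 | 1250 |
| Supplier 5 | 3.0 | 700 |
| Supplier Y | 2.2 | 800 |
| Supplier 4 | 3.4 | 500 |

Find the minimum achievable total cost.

Fill from the cheapest supplier first.
Take 1250 from Supplier 13 at 1.2 ; need 300 more.
Supplier Y at 2.2: take 300 of its 800 ; requirement met.
Supplier 5, Supplier 4: unused.
Cost = 1250×1.2 + 300×2.2 = 2160.

2160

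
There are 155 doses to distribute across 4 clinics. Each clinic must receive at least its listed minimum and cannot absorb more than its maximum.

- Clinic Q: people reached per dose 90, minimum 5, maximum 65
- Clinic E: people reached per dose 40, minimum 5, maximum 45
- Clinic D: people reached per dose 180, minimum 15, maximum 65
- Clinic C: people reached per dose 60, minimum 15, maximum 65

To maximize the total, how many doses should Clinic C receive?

20

Meeting every minimum uses 5+5+15+15 = 40 doses, leaving 115.
Highest people reached per dose first: Clinic D 180 > Clinic Q 90 > Clinic C 60 > Clinic E 40.
Clinic D takes 50 more to reach its cap of 65 — 65 left.
Give Clinic Q 60 more to hit its cap of 65 — 5 left.
Clinic C: +5 (room for 50) → 20. Pool exhausted.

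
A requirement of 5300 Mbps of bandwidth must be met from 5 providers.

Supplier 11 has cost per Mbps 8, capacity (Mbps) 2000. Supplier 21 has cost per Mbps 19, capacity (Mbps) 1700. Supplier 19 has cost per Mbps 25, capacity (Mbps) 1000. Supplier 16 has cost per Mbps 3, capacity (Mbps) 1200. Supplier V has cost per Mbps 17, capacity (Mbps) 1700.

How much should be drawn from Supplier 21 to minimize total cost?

400

Cheapest first:
Take 1200 from Supplier 16 at 3 ; need 4100 more.
Supplier 11 (8): use full 2000 ; 2100 Mbps to go.
Take 1700 from Supplier V at 17 ; need 400 more.
Take 400 from Supplier 21 at 19 to finish.
Supplier 19: unused.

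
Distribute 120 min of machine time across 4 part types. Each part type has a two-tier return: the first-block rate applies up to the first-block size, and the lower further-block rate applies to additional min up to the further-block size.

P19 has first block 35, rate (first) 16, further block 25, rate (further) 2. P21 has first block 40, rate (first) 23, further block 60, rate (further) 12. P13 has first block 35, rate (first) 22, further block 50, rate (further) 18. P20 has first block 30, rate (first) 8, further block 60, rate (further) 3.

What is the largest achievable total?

2500

Rank every tier by rate: P21/tier1 23 > P13/tier1 22 > P13/tier2 18 > P19/tier1 16 > P21/tier2 12 > P20/tier1 8 > P20/tier2 3 > P19/tier2 2.
Fill P21 tier1 block (40 at 23) → 80 left.
P13/tier1 (22): +35 → 45 left.
P13 tier2 at 18: only 45 left, fill 45.
Total = 23×40 + 22×35 + 18×45 = 2500.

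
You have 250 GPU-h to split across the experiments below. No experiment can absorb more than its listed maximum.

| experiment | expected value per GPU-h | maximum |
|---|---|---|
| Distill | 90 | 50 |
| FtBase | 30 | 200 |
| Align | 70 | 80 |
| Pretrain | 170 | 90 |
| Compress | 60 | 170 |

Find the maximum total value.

27200

Order the experiments by expected value per GPU-h: Pretrain 170 > Distill 90 > Align 70 > Compress 60 > FtBase 30.
Give Pretrain 90 to hit its cap of 90 → 160 left.
Give Distill 50 to hit its cap of 50 → 110 left.
Align takes 80 to reach its cap of 80 → 30 left.
Only 30 left; Compress takes them to reach 30.
Total = 90×50 + 70×80 + 170×90 + 60×30 = 27200.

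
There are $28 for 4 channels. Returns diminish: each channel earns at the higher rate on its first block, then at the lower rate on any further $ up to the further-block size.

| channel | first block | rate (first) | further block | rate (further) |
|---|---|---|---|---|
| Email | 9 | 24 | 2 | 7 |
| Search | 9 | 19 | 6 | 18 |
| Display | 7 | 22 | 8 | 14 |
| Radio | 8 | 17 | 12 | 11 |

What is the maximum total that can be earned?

595

Rank every tier by rate: Email/first 24 > Display/first 22 > Search/first 19 > Search/second 18 > Radio/first 17 > Display/second 14 > Radio/second 11 > Email/second 7.
Email/first (24): +9 ; 19 left.
Display first at 22: fill all 7 ; 12 left.
Search/first (19): +9 ; 3 left.
Search/second: +3 of 6 at 18; pool empty.
Total = 24×9 + 22×7 + 19×9 + 18×3 = 595.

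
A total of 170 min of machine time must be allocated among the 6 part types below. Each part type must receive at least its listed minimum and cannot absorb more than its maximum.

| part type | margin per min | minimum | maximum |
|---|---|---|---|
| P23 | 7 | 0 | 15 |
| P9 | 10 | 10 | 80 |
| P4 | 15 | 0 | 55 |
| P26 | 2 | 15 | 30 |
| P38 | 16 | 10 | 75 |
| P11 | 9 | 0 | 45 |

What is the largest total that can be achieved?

Meeting every minimum uses 0+10+0+15+10+0 = 35 min, leaving 135.
Highest margin per min first: P38 16 > P4 15 > P9 10 > P11 9 > P23 7 > P26 2.
Give P38 65 more to hit its cap of 75 → 70 left.
Give P4 55 more to hit its cap of 55 → 15 left.
P9: +15 (room for 70) → 25. Pool exhausted.
Total = 10×25 + 15×55 + 2×15 + 16×75 = 2305.

2305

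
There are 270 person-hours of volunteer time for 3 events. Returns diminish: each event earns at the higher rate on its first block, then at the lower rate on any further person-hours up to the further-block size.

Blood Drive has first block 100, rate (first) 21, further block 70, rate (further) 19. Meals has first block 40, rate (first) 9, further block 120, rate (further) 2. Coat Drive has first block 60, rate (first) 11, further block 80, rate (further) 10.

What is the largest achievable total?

Rank every tier by rate: Blood Drive/T1 21 > Blood Drive/T2 19 > Coat Drive/T1 11 > Coat Drive/T2 10 > Meals/T1 9 > Meals/T2 2.
Blood Drive/T1 (21): +100 — 170 left.
Blood Drive/T2 (19): +70 — 100 left.
Fill Coat Drive T1 block (60 at 11) — 40 left.
Coat Drive/T2: +40 of 80 at 10; pool empty.
Total = 21×100 + 19×70 + 11×60 + 10×40 = 4490.

4490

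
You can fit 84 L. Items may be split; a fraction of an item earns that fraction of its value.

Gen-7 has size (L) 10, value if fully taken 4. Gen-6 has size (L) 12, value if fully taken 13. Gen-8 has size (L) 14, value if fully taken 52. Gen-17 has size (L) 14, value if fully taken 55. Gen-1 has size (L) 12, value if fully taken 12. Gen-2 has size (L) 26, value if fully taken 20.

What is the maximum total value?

Sort by value density: Gen-17 55/14≈3.93, Gen-8 52/14≈3.71, Gen-6 13/12≈1.08, Gen-1 12/12≈1, Gen-2 20/26≈0.769, Gen-7 4/10≈0.4.
All 14 L of Gen-17 fit (value 55) ; 70 remain.
Take all of Gen-8 (14 L, value 52) ; 56 L left.
Gen-6: take in full, 12 L for value 13 ; 44 left.
All 12 L of Gen-1 fit (value 12) ; 32 remain.
Take all of Gen-2 (26 L, value 20) ; 6 L left.
6 L left: a 6/10 share of Gen-7 gives 4×6/10 = 2.4.
Total value = 154.4.

154.4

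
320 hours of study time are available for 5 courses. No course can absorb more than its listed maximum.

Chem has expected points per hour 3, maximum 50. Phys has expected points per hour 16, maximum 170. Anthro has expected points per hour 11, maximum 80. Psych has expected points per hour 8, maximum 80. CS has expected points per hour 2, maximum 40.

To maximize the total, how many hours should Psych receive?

70

Highest expected points per hour first: Phys 16 > Anthro 11 > Psych 8 > Chem 3 > CS 2.
Phys takes 170 to reach its cap of 170 — 150 left.
Anthro: +80 to 80 (cap) — 70 left.
Only 70 left; Psych takes them to reach 70.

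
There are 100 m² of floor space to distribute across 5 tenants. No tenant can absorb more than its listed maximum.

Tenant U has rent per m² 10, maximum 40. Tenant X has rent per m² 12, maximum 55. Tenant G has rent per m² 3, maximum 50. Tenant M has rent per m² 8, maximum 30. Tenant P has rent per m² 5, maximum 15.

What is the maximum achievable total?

Order the tenants by rent per m²: Tenant X 12 > Tenant U 10 > Tenant M 8 > Tenant P 5 > Tenant G 3.
Tenant X takes 55 to reach its cap of 55 ; 45 left.
Tenant U: +40 to 40 (cap) ; 5 left.
Tenant M: +5 (room for 30) → 5. Pool exhausted.
Total = 10×40 + 12×55 + 8×5 = 1100.

1100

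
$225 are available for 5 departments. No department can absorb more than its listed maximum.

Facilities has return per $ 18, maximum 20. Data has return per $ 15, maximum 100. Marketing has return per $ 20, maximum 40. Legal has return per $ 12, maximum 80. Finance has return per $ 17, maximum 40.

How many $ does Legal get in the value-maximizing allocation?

Order the departments by return per $: Marketing 20 > Facilities 18 > Finance 17 > Data 15 > Legal 12.
Marketing: +40 to 40 (cap) ; 185 left.
Give Facilities 20 to hit its cap of 20 ; 165 left.
Finance takes 40 to reach its cap of 40 ; 125 left.
Give Data 100 to hit its cap of 100 ; 25 left.
Legal has room for 80 but only 25 remain, so it gets 25.

25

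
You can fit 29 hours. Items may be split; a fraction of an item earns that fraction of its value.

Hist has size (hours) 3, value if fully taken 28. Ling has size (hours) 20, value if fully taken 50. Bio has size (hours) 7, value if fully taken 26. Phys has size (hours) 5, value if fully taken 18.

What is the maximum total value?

Best value per unit of size first: Hist 28/3≈9.33, Bio 26/7≈3.71, Phys 18/5≈3.6, Ling 50/20≈2.5.
All 3 hours of Hist fit (value 28) ; 26 remain.
All 7 hours of Bio fit (value 26) ; 19 remain.
Take all of Phys (5 hours, value 18) ; 14 hours left.
Only 14 hours remain; take 14/20 of Ling for value 50×14/20 = 35.
Total value = 107.

107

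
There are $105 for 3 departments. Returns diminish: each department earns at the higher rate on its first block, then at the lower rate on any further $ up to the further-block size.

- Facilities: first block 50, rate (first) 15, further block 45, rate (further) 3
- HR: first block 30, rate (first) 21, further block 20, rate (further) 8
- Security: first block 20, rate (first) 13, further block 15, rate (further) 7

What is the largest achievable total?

1680

Treat each block as its own option and order by rate: HR/first 21 > Facilities/first 15 > Security/first 13 > HR/second 8 > Security/second 7 > Facilities/second 3.
Fill HR first block (30 at 21) — 75 left.
Facilities first at 15: fill all 50 — 25 left.
Security first at 13: fill all 20 — 5 left.
HR second at 8: only 5 left, fill 5.
Total = 21×30 + 15×50 + 13×20 + 8×5 = 1680.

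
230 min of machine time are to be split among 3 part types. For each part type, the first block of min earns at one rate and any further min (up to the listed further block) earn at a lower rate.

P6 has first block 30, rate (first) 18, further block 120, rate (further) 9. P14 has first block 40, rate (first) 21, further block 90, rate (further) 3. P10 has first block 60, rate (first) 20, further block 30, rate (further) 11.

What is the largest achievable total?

3540

Order all 6 blocks by rate: P14/first 21 > P10/first 20 > P6/first 18 > P10/second 11 > P6/second 9 > P14/second 3.
Fill P14 first block (40 at 21) → 190 left.
P10/first (20): +60 → 130 left.
P6 first at 18: fill all 30 → 100 left.
P10 second at 11: fill all 30 → 70 left.
P6 second at 9: only 70 left, fill 70.
Total = 21×40 + 20×60 + 18×30 + 11×30 + 9×70 = 3540.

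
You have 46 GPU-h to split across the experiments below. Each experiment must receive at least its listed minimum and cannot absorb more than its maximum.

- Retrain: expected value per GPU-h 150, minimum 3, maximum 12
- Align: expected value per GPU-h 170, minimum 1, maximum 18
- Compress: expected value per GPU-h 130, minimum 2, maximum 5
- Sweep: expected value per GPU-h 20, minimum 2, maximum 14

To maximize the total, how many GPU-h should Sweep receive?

11

Meeting every minimum uses 3+1+2+2 = 8 GPU-h, leaving 38.
Highest expected value per GPU-h first: Align 170 > Retrain 150 > Compress 130 > Sweep 20.
Align takes 17 more to reach its cap of 18 ; 21 left.
Retrain takes 9 more to reach its cap of 12 ; 12 left.
Give Compress 3 more to hit its cap of 5 ; 9 left.
Sweep: +9 (room for 12) → 11. Pool exhausted.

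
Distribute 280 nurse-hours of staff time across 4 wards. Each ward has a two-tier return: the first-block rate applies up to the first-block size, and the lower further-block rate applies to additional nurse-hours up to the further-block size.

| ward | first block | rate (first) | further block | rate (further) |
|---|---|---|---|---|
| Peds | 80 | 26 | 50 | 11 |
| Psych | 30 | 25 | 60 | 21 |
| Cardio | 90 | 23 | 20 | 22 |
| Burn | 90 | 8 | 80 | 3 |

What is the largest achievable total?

6600

Treat each block as its own option and order by rate: Peds/first 26 > Psych/first 25 > Cardio/first 23 > Cardio/second 22 > Psych/second 21 > Peds/second 11 > Burn/first 8 > Burn/second 3.
Peds/first (26): +80 → 200 left.
Psych/first (25): +30 → 170 left.
Cardio first at 23: fill all 90 → 80 left.
Cardio second at 22: fill all 20 → 60 left.
Psych second at 21: fill all 60 → 0 left.
Total = 26×80 + 25×30 + 23×90 + 22×20 + 21×60 = 6600.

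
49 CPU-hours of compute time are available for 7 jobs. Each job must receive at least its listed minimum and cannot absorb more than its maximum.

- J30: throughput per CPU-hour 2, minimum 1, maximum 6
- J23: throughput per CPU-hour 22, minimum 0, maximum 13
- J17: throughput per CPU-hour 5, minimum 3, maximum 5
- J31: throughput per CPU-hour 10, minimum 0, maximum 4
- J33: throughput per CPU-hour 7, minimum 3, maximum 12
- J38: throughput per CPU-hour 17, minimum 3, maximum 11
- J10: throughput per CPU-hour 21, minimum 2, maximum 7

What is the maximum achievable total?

Meeting every minimum uses 1+0+3+0+3+3+2 = 12 CPU-hours, leaving 37.
Order the jobs by throughput per CPU-hour: J23 22 > J10 21 > J38 17 > J31 10 > J33 7 > J17 5 > J30 2.
J23 takes 13 more to reach its cap of 13 ; 24 left.
J10 takes 5 more to reach its cap of 7 ; 19 left.
J38 takes 8 more to reach its cap of 11 ; 11 left.
J31 takes 4 more to reach its cap of 4 ; 7 left.
J33 has room for 9 more but only 7 remain, so it gets 10.
Total = 2×1 + 22×13 + 5×3 + 10×4 + 7×10 + 17×11 + 21×7 = 747.

747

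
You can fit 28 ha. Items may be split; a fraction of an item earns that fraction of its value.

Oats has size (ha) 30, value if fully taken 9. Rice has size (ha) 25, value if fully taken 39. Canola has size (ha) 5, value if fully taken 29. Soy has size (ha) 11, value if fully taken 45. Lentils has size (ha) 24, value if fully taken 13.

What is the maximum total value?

92.72

Best value per unit of size first: Canola 29/5≈5.8, Soy 45/11≈4.09, Rice 39/25≈1.56, Lentils 13/24≈0.542, Oats 9/30≈0.3.
Take all of Canola (5 ha, value 29) — 23 ha left.
Soy: take in full, 11 ha for value 45 — 12 left.
Only 12 ha remain; take 12/25 of Rice for value 39×12/25 = 18.72.
Total value = 92.72.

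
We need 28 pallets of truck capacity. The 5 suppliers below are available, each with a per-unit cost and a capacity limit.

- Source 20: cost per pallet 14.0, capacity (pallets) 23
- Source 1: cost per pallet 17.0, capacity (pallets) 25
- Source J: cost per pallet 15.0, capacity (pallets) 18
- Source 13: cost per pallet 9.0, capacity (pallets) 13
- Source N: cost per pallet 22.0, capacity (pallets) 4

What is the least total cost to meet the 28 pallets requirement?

327

Fill from the cheapest supplier first.
Source 13 at 9.0: take all 13 pallets — 15 still needed.
Source 20 at 14.0: take 15 of its 23 — requirement met.
Source J, Source 1, Source N: unused.
Cost = 13×9.0 + 15×14.0 = 327.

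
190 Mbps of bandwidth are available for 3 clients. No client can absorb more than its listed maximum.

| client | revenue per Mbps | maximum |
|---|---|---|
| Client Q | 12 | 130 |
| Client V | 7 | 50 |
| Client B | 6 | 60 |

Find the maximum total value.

Rank by revenue per Mbps: Client Q 12 > Client V 7 > Client B 6.
Client Q takes 130 to reach its cap of 130 ; 60 left.
Client V: +50 to 50 (cap) ; 10 left.
Client B: +10 (room for 60) → 10. Pool exhausted.
Total = 12×130 + 7×50 + 6×10 = 1970.

1970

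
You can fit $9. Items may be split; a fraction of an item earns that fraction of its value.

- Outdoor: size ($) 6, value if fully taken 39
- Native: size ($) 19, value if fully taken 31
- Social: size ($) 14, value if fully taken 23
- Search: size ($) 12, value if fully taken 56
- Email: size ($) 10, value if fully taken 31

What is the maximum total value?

Rank by value-to-size ratio: Outdoor 39/6≈6.5, Search 56/12≈4.67, Email 31/10≈3.1, Social 23/14≈1.64, Native 31/19≈1.63.
Outdoor: take in full, 6 $ for value 39 ; 3 left.
Only 3 $ remain; take 3/12 of Search for value 56×3/12 = 14.
Total value = 53.

53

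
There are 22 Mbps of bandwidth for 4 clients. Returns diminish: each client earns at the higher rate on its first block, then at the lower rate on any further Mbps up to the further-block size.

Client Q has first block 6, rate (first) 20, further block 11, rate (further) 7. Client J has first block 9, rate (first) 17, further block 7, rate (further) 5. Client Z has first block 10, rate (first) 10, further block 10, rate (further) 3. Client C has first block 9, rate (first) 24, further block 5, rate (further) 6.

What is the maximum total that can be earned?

455

Order all 8 blocks by rate: Client C/tier1 24 > Client Q/tier1 20 > Client J/tier1 17 > Client Z/tier1 10 > Client Q/tier2 7 > Client C/tier2 6 > Client J/tier2 5 > Client Z/tier2 3.
Client C/tier1 (24): +9 — 13 left.
Client Q/tier1 (20): +6 — 7 left.
Client J tier1 at 17: only 7 left, fill 7.
Total = 24×9 + 20×6 + 17×7 = 455.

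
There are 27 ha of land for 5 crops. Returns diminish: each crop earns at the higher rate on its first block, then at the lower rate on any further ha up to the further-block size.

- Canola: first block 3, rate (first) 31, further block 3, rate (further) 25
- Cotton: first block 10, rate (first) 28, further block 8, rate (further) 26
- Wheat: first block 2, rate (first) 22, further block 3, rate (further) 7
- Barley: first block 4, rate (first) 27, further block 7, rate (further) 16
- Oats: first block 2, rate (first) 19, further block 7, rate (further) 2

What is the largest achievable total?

Rank every tier by rate: Canola/first 31 > Cotton/first 28 > Barley/first 27 > Cotton/second 26 > Canola/second 25 > Wheat/first 22 > Oats/first 19 > Barley/second 16 > Wheat/second 7 > Oats/second 2.
Canola first at 31: fill all 3 ; 24 left.
Fill Cotton first block (10 at 28) ; 14 left.
Fill Barley first block (4 at 27) ; 10 left.
Fill Cotton second block (8 at 26) ; 2 left.
Canola second at 25: only 2 left, fill 2.
Total = 31×3 + 28×10 + 27×4 + 26×8 + 25×2 = 739.

739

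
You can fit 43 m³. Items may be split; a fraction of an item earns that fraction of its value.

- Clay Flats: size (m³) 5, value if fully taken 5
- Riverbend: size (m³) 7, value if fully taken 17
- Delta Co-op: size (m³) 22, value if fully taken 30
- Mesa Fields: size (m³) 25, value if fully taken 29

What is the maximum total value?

63.24

Best value per unit of size first: Riverbend 17/7≈2.43, Delta Co-op 30/22≈1.36, Mesa Fields 29/25≈1.16, Clay Flats 5/5≈1.
All 7 m³ of Riverbend fit (value 17) — 36 remain.
Take all of Delta Co-op (22 m³, value 30) — 14 m³ left.
14 m³ left: a 14/25 share of Mesa Fields gives 29×14/25 = 16.24.
Total value = 63.24.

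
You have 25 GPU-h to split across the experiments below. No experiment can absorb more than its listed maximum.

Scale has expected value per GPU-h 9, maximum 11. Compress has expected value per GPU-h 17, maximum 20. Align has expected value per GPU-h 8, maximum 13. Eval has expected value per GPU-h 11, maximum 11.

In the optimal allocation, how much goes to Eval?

Order the experiments by expected value per GPU-h: Compress 17 > Eval 11 > Scale 9 > Align 8.
Compress takes 20 to reach its cap of 20 — 5 left.
Eval: +5 (room for 11) → 5. Pool exhausted.

5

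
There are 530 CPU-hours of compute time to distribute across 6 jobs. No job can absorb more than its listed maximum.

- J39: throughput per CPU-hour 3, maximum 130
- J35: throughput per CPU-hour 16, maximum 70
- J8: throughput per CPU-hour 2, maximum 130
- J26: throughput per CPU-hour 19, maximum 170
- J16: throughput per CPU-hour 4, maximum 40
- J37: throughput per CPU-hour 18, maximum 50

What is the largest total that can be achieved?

5940

Order the jobs by throughput per CPU-hour: J26 19 > J37 18 > J35 16 > J16 4 > J39 3 > J8 2.
Give J26 170 to hit its cap of 170 — 360 left.
J37 takes 50 to reach its cap of 50 — 310 left.
Give J35 70 to hit its cap of 70 — 240 left.
Give J16 40 to hit its cap of 40 — 200 left.
J39 takes 130 to reach its cap of 130 — 70 left.
J8 has room for 130 but only 70 remain, so it gets 70.
Total = 3×130 + 16×70 + 2×70 + 19×170 + 4×40 + 18×50 = 5940.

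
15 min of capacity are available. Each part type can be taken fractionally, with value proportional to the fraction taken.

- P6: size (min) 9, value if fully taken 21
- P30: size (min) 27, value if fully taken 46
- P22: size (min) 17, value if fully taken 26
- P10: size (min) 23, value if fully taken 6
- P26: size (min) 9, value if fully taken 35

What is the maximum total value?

Best value per unit of size first: P26 35/9≈3.89, P6 21/9≈2.33, P30 46/27≈1.7, P22 26/17≈1.53, P10 6/23≈0.261.
P26: take in full, 9 min for value 35 — 6 left.
Only 6 min remain; take 6/9 of P6 for value 21×6/9 = 14.
Total value = 49.

49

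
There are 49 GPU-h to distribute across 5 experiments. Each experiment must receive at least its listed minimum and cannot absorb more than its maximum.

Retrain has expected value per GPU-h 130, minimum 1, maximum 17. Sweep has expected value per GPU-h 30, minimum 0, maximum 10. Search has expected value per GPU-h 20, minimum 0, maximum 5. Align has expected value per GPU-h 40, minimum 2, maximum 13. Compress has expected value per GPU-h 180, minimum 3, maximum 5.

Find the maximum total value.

4010

Meeting every minimum uses 1+0+0+2+3 = 6 GPU-h, leaving 43.
Order the experiments by expected value per GPU-h: Compress 180 > Retrain 130 > Align 40 > Sweep 30 > Search 20.
Give Compress 2 more to hit its cap of 5 → 41 left.
Retrain: +16 to 17 (cap) → 25 left.
Give Align 11 more to hit its cap of 13 → 14 left.
Sweep takes 10 more to reach its cap of 10 → 4 left.
Search has room for 5 more but only 4 remain, so it gets 4.
Total = 130×17 + 30×10 + 20×4 + 40×13 + 180×5 = 4010.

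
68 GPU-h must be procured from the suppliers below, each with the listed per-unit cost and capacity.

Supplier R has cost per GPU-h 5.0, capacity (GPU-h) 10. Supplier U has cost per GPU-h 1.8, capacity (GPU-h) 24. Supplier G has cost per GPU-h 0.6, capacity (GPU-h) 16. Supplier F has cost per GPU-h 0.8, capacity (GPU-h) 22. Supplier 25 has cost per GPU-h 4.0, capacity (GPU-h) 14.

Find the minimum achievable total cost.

94.4

Cheapest first:
Supplier G at 0.6: take all 16 GPU-h → 52 still needed.
Supplier F (0.8): use full 22 → 30 GPU-h to go.
Supplier U at 1.8: take all 24 GPU-h → 6 still needed.
Supplier 25 at 4.0: take 6 of its 14 → requirement met.
Supplier R: unused.
Cost = 16×0.6 + 22×0.8 + 24×1.8 + 6×4.0 = 94.4.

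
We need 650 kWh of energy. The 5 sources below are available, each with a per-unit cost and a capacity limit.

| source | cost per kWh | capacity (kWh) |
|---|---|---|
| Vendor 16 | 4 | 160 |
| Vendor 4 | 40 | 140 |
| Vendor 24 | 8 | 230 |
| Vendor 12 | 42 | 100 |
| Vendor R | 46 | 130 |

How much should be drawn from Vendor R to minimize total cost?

20

Fill from the cheapest source first.
Take 160 from Vendor 16 at 4 ; need 490 more.
Take 230 from Vendor 24 at 8 ; need 260 more.
Vendor 4 at 40: take all 140 kWh ; 120 still needed.
Take 100 from Vendor 12 at 42 ; need 20 more.
Take 20 from Vendor R at 46 to finish.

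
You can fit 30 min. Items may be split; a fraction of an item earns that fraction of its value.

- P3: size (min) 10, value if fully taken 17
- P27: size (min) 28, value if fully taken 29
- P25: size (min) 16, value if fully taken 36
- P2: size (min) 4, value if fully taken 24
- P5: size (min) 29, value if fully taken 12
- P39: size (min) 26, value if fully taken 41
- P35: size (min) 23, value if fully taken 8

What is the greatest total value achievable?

77

Sort by value density: P2 24/4≈6, P25 36/16≈2.25, P3 17/10≈1.7, P39 41/26≈1.58, P27 29/28≈1.04, P5 12/29≈0.414, P35 8/23≈0.348.
Take all of P2 (4 min, value 24) → 26 min left.
P25: take in full, 16 min for value 36 → 10 left.
Take all of P3 (10 min, value 17) → 0 min left.
Total value = 77.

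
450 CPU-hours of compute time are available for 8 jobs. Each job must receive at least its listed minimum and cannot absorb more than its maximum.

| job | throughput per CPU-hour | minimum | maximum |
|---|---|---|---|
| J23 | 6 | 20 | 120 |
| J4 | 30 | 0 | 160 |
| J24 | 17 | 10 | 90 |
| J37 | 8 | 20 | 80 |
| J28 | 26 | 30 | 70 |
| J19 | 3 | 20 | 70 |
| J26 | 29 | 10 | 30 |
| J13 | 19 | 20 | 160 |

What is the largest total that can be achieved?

Meeting every minimum uses 20+0+10+20+30+20+10+20 = 130 CPU-hours, leaving 320.
Rank by throughput per CPU-hour: J4 30 > J26 29 > J28 26 > J13 19 > J24 17 > J37 8 > J23 6 > J19 3.
J4: +160 to 160 (cap) ; 160 left.
J26: +20 to 30 (cap) ; 140 left.
J28: +40 to 70 (cap) ; 100 left.
J13: +100 (room for 140) → 120. Pool exhausted.
Total = 6×20 + 30×160 + 17×10 + 8×20 + 26×70 + 3×20 + 29×30 + 19×120 = 10280.

10280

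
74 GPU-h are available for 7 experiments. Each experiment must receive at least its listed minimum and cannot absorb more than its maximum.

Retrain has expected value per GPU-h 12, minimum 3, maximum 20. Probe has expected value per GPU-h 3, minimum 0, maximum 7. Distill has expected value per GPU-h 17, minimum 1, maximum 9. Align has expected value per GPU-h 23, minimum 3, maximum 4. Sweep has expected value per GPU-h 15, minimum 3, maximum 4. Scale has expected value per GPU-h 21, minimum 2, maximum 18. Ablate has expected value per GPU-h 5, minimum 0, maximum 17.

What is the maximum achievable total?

Meeting every minimum uses 3+0+1+3+3+2+0 = 12 GPU-h, leaving 62.
Rank by expected value per GPU-h: Align 23 > Scale 21 > Distill 17 > Sweep 15 > Retrain 12 > Ablate 5 > Probe 3.
Align: +1 to 4 (cap) ; 61 left.
Scale takes 16 more to reach its cap of 18 ; 45 left.
Give Distill 8 more to hit its cap of 9 ; 37 left.
Sweep takes 1 more to reach its cap of 4 ; 36 left.
Retrain takes 17 more to reach its cap of 20 ; 19 left.
Ablate takes 17 more to reach its cap of 17 ; 2 left.
Probe: +2 (room for 7) → 2. Pool exhausted.
Total = 12×20 + 3×2 + 17×9 + 23×4 + 15×4 + 21×18 + 5×17 = 1014.

1014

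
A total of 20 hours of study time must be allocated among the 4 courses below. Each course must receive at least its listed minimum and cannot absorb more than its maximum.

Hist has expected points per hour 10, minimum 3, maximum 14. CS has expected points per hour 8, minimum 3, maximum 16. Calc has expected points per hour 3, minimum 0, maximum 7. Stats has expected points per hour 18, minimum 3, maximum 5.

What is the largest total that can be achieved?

234

Meeting every minimum uses 3+3+0+3 = 9 hours, leaving 11.
Order the courses by expected points per hour: Stats 18 > Hist 10 > CS 8 > Calc 3.
Stats takes 2 more to reach its cap of 5 ; 9 left.
Hist: +9 (room for 11) → 12. Pool exhausted.
Total = 10×12 + 8×3 + 18×5 = 234.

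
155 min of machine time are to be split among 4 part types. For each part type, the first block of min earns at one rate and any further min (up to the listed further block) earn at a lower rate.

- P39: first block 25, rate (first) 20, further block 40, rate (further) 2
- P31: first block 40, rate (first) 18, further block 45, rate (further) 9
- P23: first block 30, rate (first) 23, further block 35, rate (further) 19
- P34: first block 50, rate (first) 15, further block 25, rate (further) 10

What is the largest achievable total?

Rank every tier by rate: P23/tier1 23 > P39/tier1 20 > P23/tier2 19 > P31/tier1 18 > P34/tier1 15 > P34/tier2 10 > P31/tier2 9 > P39/tier2 2.
P23 tier1 at 23: fill all 30 — 125 left.
P39 tier1 at 20: fill all 25 — 100 left.
P23/tier2 (19): +35 — 65 left.
Fill P31 tier1 block (40 at 18) — 25 left.
P34/tier1: +25 of 50 at 15; pool empty.
Total = 23×30 + 20×25 + 19×35 + 18×40 + 15×25 = 2950.

2950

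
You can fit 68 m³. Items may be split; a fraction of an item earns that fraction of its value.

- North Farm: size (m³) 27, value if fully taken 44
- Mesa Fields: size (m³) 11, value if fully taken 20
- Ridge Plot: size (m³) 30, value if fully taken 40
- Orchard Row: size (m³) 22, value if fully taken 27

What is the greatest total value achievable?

Sort by value density: Mesa Fields 20/11≈1.82, North Farm 44/27≈1.63, Ridge Plot 40/30≈1.33, Orchard Row 27/22≈1.23.
Mesa Fields: take in full, 11 m³ for value 20 → 57 left.
North Farm: take in full, 27 m³ for value 44 → 30 left.
Take all of Ridge Plot (30 m³, value 40) → 0 m³ left.
Total value = 104.

104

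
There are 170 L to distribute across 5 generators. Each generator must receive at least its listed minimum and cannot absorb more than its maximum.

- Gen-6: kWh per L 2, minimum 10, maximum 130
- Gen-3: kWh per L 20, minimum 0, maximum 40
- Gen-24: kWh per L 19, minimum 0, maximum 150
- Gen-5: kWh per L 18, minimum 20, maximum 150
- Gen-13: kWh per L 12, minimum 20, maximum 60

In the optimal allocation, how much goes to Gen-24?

Meeting every minimum uses 10+0+0+20+20 = 50 L, leaving 120.
Highest kWh per L first: Gen-3 20 > Gen-24 19 > Gen-5 18 > Gen-13 12 > Gen-6 2.
Gen-3 takes 40 more to reach its cap of 40 — 80 left.
Gen-24: +80 (room for 150) → 80. Pool exhausted.

80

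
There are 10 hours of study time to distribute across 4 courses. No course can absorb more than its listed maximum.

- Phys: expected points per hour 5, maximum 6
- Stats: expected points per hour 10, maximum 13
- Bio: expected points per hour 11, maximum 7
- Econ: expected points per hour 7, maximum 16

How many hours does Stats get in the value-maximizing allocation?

3

Highest expected points per hour first: Bio 11 > Stats 10 > Econ 7 > Phys 5.
Bio: +7 to 7 (cap) ; 3 left.
Stats: +3 (room for 13) → 3. Pool exhausted.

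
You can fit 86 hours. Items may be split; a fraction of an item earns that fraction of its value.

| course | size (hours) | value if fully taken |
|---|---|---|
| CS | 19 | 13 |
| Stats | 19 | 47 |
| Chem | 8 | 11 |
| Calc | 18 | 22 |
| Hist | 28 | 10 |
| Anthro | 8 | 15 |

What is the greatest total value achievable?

113

Sort by value density: Stats 47/19≈2.47, Anthro 15/8≈1.88, Chem 11/8≈1.38, Calc 22/18≈1.22, CS 13/19≈0.684, Hist 10/28≈0.357.
All 19 hours of Stats fit (value 47) ; 67 remain.
Take all of Anthro (8 hours, value 15) ; 59 hours left.
Chem: take in full, 8 hours for value 11 ; 51 left.
Calc: take in full, 18 hours for value 22 ; 33 left.
All 19 hours of CS fit (value 13) ; 14 remain.
Fill the last 14 hours with part of Hist: 14/28 of it earns 5.
Total value = 113.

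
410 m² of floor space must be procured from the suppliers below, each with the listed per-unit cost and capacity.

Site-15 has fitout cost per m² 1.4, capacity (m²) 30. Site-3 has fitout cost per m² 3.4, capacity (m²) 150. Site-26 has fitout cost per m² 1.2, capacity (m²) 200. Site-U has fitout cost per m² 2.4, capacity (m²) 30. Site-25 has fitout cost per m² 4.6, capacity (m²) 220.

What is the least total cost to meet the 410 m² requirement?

864

Cheapest first:
Site-26 (1.2): use full 200 — 210 m² to go.
Site-15 (1.4): use full 30 — 180 m² to go.
Take 30 from Site-U at 2.4 — need 150 more.
Site-3 (3.4): use full 150 — 0 m² to go.
Site-25: unused.
Cost = 200×1.2 + 30×1.4 + 30×2.4 + 150×3.4 = 864.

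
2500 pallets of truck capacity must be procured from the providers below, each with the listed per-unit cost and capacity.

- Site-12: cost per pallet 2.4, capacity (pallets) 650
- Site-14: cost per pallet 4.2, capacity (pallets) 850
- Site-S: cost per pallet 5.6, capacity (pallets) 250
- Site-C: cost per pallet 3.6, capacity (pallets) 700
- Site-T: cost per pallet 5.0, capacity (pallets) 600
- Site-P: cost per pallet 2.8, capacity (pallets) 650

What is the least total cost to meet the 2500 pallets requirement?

Use providers in increasing cost order.
Site-12 (2.4): use full 650 → 1850 pallets to go.
Take 650 from Site-P at 2.8 → need 1200 more.
Take 700 from Site-C at 3.6 → need 500 more.
Take 500 from Site-14 at 4.2 to finish.
Site-T, Site-S: unused.
Cost = 650×2.4 + 650×2.8 + 700×3.6 + 500×4.2 = 8000.

8000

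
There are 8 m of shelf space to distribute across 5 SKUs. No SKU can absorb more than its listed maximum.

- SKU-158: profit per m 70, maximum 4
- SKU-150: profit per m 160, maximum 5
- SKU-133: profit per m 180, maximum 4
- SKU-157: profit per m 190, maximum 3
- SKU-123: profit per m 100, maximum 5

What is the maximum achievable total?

1450

Order the SKUs by profit per m: SKU-157 190 > SKU-133 180 > SKU-150 160 > SKU-123 100 > SKU-158 70.
Give SKU-157 3 to hit its cap of 3 — 5 left.
Give SKU-133 4 to hit its cap of 4 — 1 left.
SKU-150: +1 (room for 5) → 1. Pool exhausted.
Total = 160×1 + 180×4 + 190×3 = 1450.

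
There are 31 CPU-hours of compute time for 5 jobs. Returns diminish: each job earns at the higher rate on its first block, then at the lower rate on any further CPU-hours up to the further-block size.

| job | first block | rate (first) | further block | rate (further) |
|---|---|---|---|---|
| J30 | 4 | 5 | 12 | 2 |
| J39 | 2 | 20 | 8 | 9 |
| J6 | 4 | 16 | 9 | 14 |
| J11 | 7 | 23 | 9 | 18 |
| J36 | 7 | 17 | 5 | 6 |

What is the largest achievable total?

Order all 10 blocks by rate: J11/T1 23 > J39/T1 20 > J11/T2 18 > J36/T1 17 > J6/T1 16 > J6/T2 14 > J39/T2 9 > J36/T2 6 > J30/T1 5 > J30/T2 2.
J11 T1 at 23: fill all 7 → 24 left.
J39/T1 (20): +2 → 22 left.
Fill J11 T2 block (9 at 18) → 13 left.
J36 T1 at 17: fill all 7 → 6 left.
J6 T1 at 16: fill all 4 → 2 left.
J6 T2 at 14: only 2 left, fill 2.
Total = 23×7 + 20×2 + 18×9 + 17×7 + 16×4 + 14×2 = 574.

574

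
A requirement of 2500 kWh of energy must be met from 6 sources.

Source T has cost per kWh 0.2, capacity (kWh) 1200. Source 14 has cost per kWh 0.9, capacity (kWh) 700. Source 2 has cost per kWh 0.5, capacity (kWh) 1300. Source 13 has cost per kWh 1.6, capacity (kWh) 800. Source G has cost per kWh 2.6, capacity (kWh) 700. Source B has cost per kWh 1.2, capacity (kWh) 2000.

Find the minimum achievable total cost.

890

Cheapest first:
Take 1200 from Source T at 0.2 → need 1300 more.
Source 2 (0.5): use full 1300 → 0 kWh to go.
Source 14, Source B, Source 13, Source G: unused.
Cost = 1200×0.2 + 1300×0.5 = 890.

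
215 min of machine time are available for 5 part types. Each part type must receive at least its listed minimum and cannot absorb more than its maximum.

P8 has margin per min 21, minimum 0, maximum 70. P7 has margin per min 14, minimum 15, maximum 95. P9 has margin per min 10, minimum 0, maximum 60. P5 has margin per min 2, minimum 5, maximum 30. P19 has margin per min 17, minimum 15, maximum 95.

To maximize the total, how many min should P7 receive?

Meeting every minimum uses 0+15+0+5+15 = 35 min, leaving 180.
Rank by margin per min: P8 21 > P19 17 > P7 14 > P9 10 > P5 2.
P8 takes 70 more to reach its cap of 70 → 110 left.
Give P19 80 more to hit its cap of 95 → 30 left.
P7 has room for 80 more but only 30 remain, so it gets 45.

45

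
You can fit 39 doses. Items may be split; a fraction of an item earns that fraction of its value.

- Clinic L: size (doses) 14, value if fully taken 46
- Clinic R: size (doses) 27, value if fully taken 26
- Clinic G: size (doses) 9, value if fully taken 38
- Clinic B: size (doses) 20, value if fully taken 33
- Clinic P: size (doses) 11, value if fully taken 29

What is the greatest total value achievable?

121.25

Sort by value density: Clinic G 38/9≈4.22, Clinic L 46/14≈3.29, Clinic P 29/11≈2.64, Clinic B 33/20≈1.65, Clinic R 26/27≈0.963.
All 9 doses of Clinic G fit (value 38) → 30 remain.
All 14 doses of Clinic L fit (value 46) → 16 remain.
All 11 doses of Clinic P fit (value 29) → 5 remain.
5 doses left: a 5/20 share of Clinic B gives 33×5/20 = 8.25.
Total value = 121.25.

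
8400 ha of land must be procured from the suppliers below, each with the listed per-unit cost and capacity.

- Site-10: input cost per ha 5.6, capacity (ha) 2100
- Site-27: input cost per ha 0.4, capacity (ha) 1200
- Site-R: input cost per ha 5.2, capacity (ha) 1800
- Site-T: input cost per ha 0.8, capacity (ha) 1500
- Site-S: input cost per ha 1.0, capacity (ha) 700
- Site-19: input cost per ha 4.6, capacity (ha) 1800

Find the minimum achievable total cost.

27860

Fill from the cheapest supplier first.
Take 1200 from Site-27 at 0.4 ; need 7200 more.
Take 1500 from Site-T at 0.8 ; need 5700 more.
Site-S at 1.0: take all 700 ha ; 5000 still needed.
Site-19 (4.6): use full 1800 ; 3200 ha to go.
Take 1800 from Site-R at 5.2 ; need 1400 more.
Take 1400 from Site-10 at 5.6 to finish.
Cost = 1200×0.4 + 1500×0.8 + 700×1.0 + 1800×4.6 + 1800×5.2 + 1400×5.6 = 27860.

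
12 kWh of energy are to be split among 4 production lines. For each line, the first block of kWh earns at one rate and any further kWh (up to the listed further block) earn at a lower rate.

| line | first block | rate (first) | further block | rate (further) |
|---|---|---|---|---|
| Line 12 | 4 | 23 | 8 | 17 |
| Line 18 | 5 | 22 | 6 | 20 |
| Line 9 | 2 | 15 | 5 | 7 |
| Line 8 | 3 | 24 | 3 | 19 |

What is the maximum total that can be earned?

Order all 8 blocks by rate: Line 8/tier1 24 > Line 12/tier1 23 > Line 18/tier1 22 > Line 18/tier2 20 > Line 8/tier2 19 > Line 12/tier2 17 > Line 9/tier1 15 > Line 9/tier2 7.
Fill Line 8 tier1 block (3 at 24) → 9 left.
Fill Line 12 tier1 block (4 at 23) → 5 left.
Line 18 tier1 at 22: fill all 5 → 0 left.
Total = 24×3 + 23×4 + 22×5 = 274.

274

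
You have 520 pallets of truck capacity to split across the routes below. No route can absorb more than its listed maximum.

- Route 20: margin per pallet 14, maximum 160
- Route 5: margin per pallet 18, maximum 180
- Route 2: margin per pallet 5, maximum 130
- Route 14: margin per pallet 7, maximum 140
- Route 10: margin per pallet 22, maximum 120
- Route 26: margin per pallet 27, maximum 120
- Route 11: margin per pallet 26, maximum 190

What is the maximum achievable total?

Highest margin per pallet first: Route 26 27 > Route 11 26 > Route 10 22 > Route 5 18 > Route 20 14 > Route 14 7 > Route 2 5.
Give Route 26 120 to hit its cap of 120 — 400 left.
Route 11: +190 to 190 (cap) — 210 left.
Give Route 10 120 to hit its cap of 120 — 90 left.
Only 90 left; Route 5 takes them to reach 90.
Total = 18×90 + 22×120 + 27×120 + 26×190 = 12440.

12440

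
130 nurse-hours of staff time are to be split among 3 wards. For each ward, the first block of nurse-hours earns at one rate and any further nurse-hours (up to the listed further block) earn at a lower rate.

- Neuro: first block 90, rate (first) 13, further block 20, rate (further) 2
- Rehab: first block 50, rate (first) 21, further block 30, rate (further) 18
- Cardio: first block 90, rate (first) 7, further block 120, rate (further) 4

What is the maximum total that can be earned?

Order all 6 blocks by rate: Rehab/first 21 > Rehab/second 18 > Neuro/first 13 > Cardio/first 7 > Cardio/second 4 > Neuro/second 2.
Rehab first at 21: fill all 50 — 80 left.
Fill Rehab second block (30 at 18) — 50 left.
Neuro first at 13: only 50 left, fill 50.
Total = 21×50 + 18×30 + 13×50 = 2240.

2240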